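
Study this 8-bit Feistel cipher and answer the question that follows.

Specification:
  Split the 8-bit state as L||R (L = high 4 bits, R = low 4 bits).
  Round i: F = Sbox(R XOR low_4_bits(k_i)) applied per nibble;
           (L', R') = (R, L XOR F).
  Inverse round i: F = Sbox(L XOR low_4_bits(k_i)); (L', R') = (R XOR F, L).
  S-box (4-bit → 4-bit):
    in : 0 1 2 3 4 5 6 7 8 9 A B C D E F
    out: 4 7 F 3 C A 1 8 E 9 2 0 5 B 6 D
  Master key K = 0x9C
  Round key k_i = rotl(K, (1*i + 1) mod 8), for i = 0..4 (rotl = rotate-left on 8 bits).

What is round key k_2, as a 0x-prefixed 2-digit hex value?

K = 0x9C
k_0 = rotl(K, (1*0+1) mod 8) = rotl(K, 1) = 0x39
k_1 = rotl(K, (1*1+1) mod 8) = rotl(K, 2) = 0x72
k_2 = rotl(K, (1*2+1) mod 8) = rotl(K, 3) = 0xE4

0xE4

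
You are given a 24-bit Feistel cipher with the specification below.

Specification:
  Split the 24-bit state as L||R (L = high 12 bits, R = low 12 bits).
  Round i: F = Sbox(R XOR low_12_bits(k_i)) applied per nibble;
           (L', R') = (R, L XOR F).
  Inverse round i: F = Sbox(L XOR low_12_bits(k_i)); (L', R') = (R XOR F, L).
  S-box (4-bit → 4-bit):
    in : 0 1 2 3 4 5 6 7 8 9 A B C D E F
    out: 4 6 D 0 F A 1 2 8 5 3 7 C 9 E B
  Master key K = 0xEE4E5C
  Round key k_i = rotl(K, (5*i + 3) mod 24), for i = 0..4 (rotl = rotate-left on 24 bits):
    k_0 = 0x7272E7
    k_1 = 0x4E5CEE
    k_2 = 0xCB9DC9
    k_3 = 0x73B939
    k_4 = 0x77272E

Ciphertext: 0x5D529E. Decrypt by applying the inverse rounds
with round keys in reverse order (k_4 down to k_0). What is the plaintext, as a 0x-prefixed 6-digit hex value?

s_0 = ciphertext = 0x5D529E
s_1 = InvRound(s_0, k_4) = 0xF295D5
s_2 = InvRound(s_1, k_3) = 0x4B1F29
s_3 = InvRound(s_2, k_2) = 0xA014B1
s_4 = InvRound(s_3, k_1) = 0x55AA01
s_5 = InvRound(s_4, k_0) = 0x87855A

0x87855A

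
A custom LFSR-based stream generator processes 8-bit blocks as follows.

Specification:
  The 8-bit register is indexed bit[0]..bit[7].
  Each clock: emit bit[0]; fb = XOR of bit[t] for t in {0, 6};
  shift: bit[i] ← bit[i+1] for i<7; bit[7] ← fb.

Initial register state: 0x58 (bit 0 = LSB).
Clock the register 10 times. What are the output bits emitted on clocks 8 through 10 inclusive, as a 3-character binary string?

reg_0 = 0x58
clock 1: out=0, reg = 0xAC
clock 2: out=0, reg = 0x56
clock 3: out=0, reg = 0xAB
clock 4: out=1, reg = 0xD5
clock 5: out=1, reg = 0x6A
clock 6: out=0, reg = 0xB5
clock 7: out=1, reg = 0xDA
clock 8: out=0, reg = 0xED
clock 9: out=1, reg = 0x76
clock 10: out=0, reg = 0xBB

010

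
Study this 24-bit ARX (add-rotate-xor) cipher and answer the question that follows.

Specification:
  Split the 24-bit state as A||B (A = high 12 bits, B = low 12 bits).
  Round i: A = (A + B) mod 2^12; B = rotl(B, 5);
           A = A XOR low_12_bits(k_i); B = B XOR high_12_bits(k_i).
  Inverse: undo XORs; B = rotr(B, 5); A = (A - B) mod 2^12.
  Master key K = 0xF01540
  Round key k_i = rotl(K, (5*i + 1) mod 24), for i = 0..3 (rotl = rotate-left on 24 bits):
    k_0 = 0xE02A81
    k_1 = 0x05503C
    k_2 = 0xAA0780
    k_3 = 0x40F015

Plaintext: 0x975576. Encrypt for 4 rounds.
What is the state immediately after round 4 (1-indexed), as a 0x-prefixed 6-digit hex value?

0xA0124F

s_0 = plaintext = 0x975576
s_1 = Round(s_0, k_0) = 0x46A0C8
s_2 = Round(s_1, k_1) = 0x50E954
s_3 = Round(s_2, k_2) = 0x9E2032
s_4 = Round(s_3, k_3) = 0xA0124F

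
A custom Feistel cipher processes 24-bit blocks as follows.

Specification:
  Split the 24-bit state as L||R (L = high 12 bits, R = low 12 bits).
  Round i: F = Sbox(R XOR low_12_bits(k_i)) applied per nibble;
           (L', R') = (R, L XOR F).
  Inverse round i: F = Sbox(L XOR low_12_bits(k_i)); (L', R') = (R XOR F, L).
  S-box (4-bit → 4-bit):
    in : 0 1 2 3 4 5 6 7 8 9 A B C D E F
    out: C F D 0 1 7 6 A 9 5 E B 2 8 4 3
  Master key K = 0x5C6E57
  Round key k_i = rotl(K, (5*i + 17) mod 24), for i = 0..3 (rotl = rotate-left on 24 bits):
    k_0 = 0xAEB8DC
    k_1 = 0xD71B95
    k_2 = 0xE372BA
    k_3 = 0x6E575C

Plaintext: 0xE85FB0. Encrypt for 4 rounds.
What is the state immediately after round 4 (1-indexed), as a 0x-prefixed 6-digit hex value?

0x00D662

s_0 = plaintext = 0xE85FB0
s_1 = Round(s_0, k_0) = 0xFB04E7
s_2 = Round(s_1, k_1) = 0x4E7C1D
s_3 = Round(s_2, k_2) = 0xC1D00D
s_4 = Round(s_3, k_3) = 0x00D662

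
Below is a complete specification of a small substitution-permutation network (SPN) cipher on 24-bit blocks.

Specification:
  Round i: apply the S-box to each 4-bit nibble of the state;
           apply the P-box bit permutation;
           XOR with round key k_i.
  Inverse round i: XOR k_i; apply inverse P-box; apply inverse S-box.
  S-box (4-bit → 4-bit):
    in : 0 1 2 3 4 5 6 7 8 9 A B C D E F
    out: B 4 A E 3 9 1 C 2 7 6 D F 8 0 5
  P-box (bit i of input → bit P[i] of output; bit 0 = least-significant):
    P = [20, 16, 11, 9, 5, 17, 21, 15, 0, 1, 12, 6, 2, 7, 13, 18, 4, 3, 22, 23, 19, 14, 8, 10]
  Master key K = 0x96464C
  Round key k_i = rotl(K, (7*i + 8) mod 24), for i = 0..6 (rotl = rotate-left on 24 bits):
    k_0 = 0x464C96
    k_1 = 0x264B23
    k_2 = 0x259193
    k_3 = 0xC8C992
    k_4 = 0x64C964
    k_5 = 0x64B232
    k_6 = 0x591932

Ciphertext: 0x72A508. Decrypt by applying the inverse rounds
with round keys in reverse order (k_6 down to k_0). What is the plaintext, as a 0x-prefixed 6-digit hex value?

s_0 = ciphertext = 0x72A508
s_1 = InvRound(s_0, k_6) = 0x541ACA
s_2 = InvRound(s_1, k_5) = 0xE4ADBF
s_3 = InvRound(s_2, k_4) = 0x20A0EE
s_4 = InvRound(s_3, k_3) = 0x9CFDF1
s_5 = InvRound(s_4, k_2) = 0x0D12F9
s_6 = InvRound(s_5, k_1) = 0x9483AA
s_7 = InvRound(s_6, k_0) = 0x3C6E0B

0x3C6E0B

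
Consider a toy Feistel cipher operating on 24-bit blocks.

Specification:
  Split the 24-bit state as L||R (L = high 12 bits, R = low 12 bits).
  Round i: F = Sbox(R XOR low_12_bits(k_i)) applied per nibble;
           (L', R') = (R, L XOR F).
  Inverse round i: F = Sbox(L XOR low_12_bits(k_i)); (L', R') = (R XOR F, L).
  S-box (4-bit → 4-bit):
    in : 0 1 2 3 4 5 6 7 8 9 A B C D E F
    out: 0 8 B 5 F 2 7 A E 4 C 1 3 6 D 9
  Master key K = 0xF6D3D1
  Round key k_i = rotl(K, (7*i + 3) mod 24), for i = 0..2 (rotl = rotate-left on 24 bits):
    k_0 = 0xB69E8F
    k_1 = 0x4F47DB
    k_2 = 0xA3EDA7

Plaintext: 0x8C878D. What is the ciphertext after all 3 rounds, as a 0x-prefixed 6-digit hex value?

0x603D0C

s_0 = plaintext = 0x8C878D
s_1 = Round(s_0, k_0) = 0x78DCC3
s_2 = Round(s_1, k_1) = 0xCC3603
s_3 = Round(s_2, k_2) = 0x603D0C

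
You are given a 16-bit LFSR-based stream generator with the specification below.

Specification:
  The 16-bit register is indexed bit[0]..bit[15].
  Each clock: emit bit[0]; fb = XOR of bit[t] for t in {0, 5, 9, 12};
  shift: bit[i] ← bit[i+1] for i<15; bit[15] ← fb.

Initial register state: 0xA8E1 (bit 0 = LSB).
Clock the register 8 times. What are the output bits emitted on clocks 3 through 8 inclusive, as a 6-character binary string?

reg_0 = 0xA8E1
clock 1: out=1, reg = 0x5470
clock 2: out=0, reg = 0x2A38
clock 3: out=0, reg = 0x151C
clock 4: out=0, reg = 0x8A8E
clock 5: out=0, reg = 0xC547
clock 6: out=1, reg = 0xE2A3
clock 7: out=1, reg = 0xF151
clock 8: out=1, reg = 0x78A8

000111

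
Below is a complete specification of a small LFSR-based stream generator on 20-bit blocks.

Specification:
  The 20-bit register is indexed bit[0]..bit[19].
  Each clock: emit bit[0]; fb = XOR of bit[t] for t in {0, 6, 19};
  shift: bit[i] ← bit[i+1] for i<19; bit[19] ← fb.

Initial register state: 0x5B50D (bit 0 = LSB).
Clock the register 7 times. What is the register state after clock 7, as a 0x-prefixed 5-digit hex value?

reg_0 = 0x5B50D
clock 1: out=1, reg = 0xADA86
clock 2: out=0, reg = 0xD6D43
clock 3: out=1, reg = 0xEB6A1
clock 4: out=1, reg = 0x75B50
clock 5: out=0, reg = 0xBADA8
clock 6: out=0, reg = 0xDD6D4
clock 7: out=0, reg = 0x6EB6A

0x6EB6A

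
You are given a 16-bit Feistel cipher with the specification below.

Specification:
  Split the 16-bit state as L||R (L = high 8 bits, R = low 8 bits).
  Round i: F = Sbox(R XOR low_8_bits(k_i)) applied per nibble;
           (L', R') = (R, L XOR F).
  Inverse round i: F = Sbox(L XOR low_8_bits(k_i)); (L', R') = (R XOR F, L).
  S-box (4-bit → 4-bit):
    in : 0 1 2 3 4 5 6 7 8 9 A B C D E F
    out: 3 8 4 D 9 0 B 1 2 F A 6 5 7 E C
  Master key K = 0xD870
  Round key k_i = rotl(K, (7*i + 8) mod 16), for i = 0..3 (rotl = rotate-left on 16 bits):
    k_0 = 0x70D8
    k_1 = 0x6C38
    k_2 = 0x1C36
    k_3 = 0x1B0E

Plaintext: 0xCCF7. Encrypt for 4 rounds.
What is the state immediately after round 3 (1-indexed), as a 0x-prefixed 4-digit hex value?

s_0 = plaintext = 0xCCF7
s_1 = Round(s_0, k_0) = 0xF780
s_2 = Round(s_1, k_1) = 0x8095
s_3 = Round(s_2, k_2) = 0x952D
s_4 = Round(s_3, k_3) = 0x2DD8

0x952D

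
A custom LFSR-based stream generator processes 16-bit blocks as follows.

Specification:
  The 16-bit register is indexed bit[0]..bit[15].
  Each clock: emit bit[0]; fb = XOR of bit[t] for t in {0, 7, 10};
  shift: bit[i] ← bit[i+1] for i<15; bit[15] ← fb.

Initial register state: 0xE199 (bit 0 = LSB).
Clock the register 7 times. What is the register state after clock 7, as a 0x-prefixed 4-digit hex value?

reg_0 = 0xE199
clock 1: out=1, reg = 0x70CC
clock 2: out=0, reg = 0xB866
clock 3: out=0, reg = 0x5C33
clock 4: out=1, reg = 0x2E19
clock 5: out=1, reg = 0x170C
clock 6: out=0, reg = 0x8B86
clock 7: out=0, reg = 0xC5C3

0xC5C3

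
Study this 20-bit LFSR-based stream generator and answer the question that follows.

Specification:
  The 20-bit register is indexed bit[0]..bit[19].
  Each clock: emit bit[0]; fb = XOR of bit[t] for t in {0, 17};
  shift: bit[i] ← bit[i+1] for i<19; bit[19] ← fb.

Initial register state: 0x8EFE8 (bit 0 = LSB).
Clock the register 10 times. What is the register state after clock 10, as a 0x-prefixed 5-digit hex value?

reg_0 = 0x8EFE8
clock 1: out=0, reg = 0x477F4
clock 2: out=0, reg = 0x23BFA
clock 3: out=0, reg = 0x91DFD
clock 4: out=1, reg = 0xC8EFE
clock 5: out=0, reg = 0x6477F
clock 6: out=1, reg = 0x323BF
clock 7: out=1, reg = 0x191DF
clock 8: out=1, reg = 0x8C8EF
clock 9: out=1, reg = 0xC6477
clock 10: out=1, reg = 0xE323B

0xE323B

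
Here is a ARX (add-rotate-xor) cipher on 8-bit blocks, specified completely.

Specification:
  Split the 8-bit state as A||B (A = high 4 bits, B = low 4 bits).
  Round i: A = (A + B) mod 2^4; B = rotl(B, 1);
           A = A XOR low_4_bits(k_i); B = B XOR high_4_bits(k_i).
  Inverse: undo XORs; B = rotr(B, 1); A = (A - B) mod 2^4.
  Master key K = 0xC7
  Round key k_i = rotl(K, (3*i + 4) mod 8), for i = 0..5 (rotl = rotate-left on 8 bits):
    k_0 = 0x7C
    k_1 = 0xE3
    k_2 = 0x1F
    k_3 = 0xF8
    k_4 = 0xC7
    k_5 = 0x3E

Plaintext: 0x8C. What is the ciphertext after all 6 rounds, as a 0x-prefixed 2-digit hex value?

0x0E

s_0 = plaintext = 0x8C
s_1 = Round(s_0, k_0) = 0x8E
s_2 = Round(s_1, k_1) = 0x53
s_3 = Round(s_2, k_2) = 0x77
s_4 = Round(s_3, k_3) = 0x61
s_5 = Round(s_4, k_4) = 0x0E
s_6 = Round(s_5, k_5) = 0x0E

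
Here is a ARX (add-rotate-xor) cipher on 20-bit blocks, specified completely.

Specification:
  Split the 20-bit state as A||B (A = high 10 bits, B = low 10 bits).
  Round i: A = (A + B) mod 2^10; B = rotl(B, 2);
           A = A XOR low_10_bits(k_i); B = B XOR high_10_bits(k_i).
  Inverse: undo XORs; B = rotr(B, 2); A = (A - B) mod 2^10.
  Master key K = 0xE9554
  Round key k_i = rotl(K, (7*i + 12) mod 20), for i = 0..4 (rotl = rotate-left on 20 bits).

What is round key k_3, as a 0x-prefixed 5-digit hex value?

K = 0xE9554
k_0 = rotl(K, (7*0+12) mod 20) = rotl(K, 12) = 0x54E95
k_1 = rotl(K, (7*1+12) mod 20) = rotl(K, 19) = 0x74AAA
k_2 = rotl(K, (7*2+12) mod 20) = rotl(K, 6) = 0x5553A
k_3 = rotl(K, (7*3+12) mod 20) = rotl(K, 13) = 0xA9D2A

0xA9D2A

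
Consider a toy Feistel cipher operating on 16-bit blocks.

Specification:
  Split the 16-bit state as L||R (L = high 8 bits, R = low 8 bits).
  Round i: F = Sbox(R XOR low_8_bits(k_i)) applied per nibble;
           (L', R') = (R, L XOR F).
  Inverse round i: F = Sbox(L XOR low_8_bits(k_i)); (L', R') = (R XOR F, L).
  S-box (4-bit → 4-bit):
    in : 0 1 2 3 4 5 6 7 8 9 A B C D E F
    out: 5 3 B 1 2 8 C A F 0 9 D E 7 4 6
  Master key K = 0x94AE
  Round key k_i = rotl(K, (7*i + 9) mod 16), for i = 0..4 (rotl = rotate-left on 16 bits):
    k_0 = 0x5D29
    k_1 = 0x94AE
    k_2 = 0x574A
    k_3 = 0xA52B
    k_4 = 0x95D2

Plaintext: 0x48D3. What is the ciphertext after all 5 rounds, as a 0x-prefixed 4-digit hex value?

0xCBD7

s_0 = plaintext = 0x48D3
s_1 = Round(s_0, k_0) = 0xD321
s_2 = Round(s_1, k_1) = 0x2125
s_3 = Round(s_2, k_2) = 0x25E7
s_4 = Round(s_3, k_3) = 0xE7CB
s_5 = Round(s_4, k_4) = 0xCBD7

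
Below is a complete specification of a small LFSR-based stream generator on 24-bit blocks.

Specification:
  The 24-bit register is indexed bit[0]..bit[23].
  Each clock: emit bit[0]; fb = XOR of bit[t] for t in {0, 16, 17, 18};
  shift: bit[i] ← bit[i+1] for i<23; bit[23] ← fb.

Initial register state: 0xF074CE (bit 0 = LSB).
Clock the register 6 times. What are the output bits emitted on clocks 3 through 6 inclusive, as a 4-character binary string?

reg_0 = 0xF074CE
clock 1: out=0, reg = 0x783A67
clock 2: out=1, reg = 0xBC1D33
clock 3: out=1, reg = 0x5E0E99
clock 4: out=1, reg = 0xAF074C
clock 5: out=0, reg = 0xD783A6
clock 6: out=0, reg = 0xEBC1D3

1100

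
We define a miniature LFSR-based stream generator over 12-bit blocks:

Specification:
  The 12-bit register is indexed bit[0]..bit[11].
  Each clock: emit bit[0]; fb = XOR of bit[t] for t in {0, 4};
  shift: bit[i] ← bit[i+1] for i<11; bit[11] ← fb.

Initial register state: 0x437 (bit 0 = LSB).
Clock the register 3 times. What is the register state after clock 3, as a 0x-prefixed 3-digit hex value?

reg_0 = 0x437
clock 1: out=1, reg = 0x21B
clock 2: out=1, reg = 0x10D
clock 3: out=1, reg = 0x886

0x886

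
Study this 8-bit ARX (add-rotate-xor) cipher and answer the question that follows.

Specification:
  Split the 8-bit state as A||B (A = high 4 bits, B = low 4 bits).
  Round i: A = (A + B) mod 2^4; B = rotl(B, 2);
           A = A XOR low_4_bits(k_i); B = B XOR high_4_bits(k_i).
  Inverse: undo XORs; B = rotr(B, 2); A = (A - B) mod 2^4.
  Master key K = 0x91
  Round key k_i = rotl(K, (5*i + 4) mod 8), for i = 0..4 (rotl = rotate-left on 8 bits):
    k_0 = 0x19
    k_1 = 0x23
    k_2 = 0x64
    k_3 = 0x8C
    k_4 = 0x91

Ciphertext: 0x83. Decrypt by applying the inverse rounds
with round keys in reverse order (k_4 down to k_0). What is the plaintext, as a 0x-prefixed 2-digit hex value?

s_0 = ciphertext = 0x83
s_1 = InvRound(s_0, k_4) = 0xFA
s_2 = InvRound(s_1, k_3) = 0xB8
s_3 = InvRound(s_2, k_2) = 0x4B
s_4 = InvRound(s_3, k_1) = 0x16
s_5 = InvRound(s_4, k_0) = 0xBD

0xBD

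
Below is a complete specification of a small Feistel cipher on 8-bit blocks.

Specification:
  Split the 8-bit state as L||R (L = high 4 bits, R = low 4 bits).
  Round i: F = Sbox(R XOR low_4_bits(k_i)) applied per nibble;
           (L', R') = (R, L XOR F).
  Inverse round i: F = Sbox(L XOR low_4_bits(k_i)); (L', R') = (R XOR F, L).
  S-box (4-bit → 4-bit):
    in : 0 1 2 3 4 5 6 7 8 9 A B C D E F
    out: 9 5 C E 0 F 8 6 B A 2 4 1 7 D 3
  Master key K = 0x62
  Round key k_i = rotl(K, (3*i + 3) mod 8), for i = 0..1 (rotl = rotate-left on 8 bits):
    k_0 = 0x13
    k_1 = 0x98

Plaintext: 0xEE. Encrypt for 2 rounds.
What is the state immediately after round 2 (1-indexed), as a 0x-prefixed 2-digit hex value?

0x9B

s_0 = plaintext = 0xEE
s_1 = Round(s_0, k_0) = 0xE9
s_2 = Round(s_1, k_1) = 0x9B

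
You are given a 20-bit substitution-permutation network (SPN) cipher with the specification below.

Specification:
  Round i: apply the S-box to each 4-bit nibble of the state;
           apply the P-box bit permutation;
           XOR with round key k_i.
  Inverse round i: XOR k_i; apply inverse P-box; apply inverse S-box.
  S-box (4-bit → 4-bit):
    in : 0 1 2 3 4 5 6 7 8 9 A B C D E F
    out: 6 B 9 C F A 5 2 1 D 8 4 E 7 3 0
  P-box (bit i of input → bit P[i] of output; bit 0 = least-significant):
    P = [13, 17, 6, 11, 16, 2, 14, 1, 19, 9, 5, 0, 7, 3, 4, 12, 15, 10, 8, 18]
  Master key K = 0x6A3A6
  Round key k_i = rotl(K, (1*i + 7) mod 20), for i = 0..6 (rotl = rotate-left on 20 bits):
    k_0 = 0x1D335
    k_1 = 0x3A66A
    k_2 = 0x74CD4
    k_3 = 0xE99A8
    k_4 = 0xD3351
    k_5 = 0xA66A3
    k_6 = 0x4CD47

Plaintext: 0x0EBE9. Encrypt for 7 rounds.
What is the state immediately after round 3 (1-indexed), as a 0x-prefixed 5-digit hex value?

0x87CEF

s_0 = plaintext = 0x0EBE9
s_1 = Round(s_0, k_0) = 0x0FED9
s_2 = Round(s_1, k_1) = 0xAC92E
s_3 = Round(s_2, k_2) = 0x87CEF
s_4 = Round(s_3, k_3) = 0xF1B85
s_5 = Round(s_4, k_4) = 0xE2BF9
s_6 = Round(s_5, k_5) = 0xADA43
s_7 = Round(s_6, k_6) = 0x18598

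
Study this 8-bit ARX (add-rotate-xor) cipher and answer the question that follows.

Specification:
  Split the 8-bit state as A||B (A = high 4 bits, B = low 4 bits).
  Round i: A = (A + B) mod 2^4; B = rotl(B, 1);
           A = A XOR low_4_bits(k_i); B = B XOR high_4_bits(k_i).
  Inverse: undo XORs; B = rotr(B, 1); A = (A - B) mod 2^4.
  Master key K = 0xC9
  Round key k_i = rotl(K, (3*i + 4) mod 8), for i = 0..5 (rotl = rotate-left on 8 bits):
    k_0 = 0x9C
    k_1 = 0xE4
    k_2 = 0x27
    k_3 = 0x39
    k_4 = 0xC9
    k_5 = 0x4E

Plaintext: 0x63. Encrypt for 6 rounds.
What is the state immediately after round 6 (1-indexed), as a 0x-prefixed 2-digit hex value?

s_0 = plaintext = 0x63
s_1 = Round(s_0, k_0) = 0x5F
s_2 = Round(s_1, k_1) = 0x01
s_3 = Round(s_2, k_2) = 0x60
s_4 = Round(s_3, k_3) = 0xF3
s_5 = Round(s_4, k_4) = 0xBA
s_6 = Round(s_5, k_5) = 0xB1

0xB1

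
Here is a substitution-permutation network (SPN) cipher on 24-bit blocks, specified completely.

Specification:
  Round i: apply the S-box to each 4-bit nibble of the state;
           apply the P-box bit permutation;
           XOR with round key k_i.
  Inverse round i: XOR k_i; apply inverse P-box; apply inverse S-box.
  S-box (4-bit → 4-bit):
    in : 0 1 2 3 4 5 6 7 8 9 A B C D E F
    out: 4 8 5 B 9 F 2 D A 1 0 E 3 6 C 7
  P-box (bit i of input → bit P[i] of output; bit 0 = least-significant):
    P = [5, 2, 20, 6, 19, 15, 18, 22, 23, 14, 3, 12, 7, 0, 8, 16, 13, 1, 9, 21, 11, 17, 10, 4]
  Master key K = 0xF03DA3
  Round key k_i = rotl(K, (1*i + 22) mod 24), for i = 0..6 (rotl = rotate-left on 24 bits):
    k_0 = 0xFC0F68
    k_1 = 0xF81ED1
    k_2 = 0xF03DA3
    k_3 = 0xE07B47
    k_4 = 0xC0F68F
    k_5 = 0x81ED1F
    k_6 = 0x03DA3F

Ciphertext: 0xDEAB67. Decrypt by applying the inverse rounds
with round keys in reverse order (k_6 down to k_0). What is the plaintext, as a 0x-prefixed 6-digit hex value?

s_0 = ciphertext = 0xDEAB67
s_1 = InvRound(s_0, k_6) = 0x19E57E
s_2 = InvRound(s_1, k_5) = 0x9A6997
s_3 = InvRound(s_2, k_4) = 0x500E30
s_4 = InvRound(s_3, k_3) = 0xE3D3A5
s_5 = InvRound(s_4, k_2) = 0xFF166D
s_6 = InvRound(s_5, k_1) = 0x3A400C
s_7 = InvRound(s_6, k_0) = 0xF00CE3

0xF00CE3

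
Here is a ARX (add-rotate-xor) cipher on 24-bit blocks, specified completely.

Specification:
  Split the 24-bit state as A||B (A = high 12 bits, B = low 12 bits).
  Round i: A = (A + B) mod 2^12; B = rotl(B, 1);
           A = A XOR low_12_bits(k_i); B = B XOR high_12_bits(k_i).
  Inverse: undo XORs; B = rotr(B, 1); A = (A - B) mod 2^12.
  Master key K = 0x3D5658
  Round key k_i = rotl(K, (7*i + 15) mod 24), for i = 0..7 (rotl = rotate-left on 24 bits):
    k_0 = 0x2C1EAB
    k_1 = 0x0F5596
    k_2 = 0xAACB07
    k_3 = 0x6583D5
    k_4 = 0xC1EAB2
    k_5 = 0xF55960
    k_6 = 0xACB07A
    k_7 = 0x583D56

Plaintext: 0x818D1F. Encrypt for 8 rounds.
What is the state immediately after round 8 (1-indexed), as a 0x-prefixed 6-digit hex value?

s_0 = plaintext = 0x818D1F
s_1 = Round(s_0, k_0) = 0xB9C8FE
s_2 = Round(s_1, k_1) = 0x10C108
s_3 = Round(s_2, k_2) = 0x9138BC
s_4 = Round(s_3, k_3) = 0x21A721
s_5 = Round(s_4, k_4) = 0x38925C
s_6 = Round(s_5, k_5) = 0xC85BED
s_7 = Round(s_6, k_6) = 0x808D10
s_8 = Round(s_7, k_7) = 0x84EFA2

0x84EFA2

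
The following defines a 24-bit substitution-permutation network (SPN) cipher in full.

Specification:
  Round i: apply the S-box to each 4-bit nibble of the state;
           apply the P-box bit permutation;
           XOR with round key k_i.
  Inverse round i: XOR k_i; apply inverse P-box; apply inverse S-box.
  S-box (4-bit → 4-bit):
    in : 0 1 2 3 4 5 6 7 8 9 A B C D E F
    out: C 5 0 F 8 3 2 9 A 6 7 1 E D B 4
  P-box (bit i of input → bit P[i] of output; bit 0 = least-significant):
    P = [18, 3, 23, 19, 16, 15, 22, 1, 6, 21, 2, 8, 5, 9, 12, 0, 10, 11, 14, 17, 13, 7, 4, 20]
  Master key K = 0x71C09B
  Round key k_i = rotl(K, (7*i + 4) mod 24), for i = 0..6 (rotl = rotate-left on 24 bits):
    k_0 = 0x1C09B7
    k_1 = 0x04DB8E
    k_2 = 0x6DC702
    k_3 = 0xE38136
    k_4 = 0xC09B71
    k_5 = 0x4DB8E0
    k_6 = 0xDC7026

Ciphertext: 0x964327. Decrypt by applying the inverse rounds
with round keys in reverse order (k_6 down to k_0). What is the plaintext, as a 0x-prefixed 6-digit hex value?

s_0 = ciphertext = 0x964327
s_1 = InvRound(s_0, k_6) = 0xB4C4F4
s_2 = InvRound(s_1, k_5) = 0xDAF910
s_3 = InvRound(s_2, k_4) = 0x70EB24
s_4 = InvRound(s_3, k_3) = 0xDC627F
s_5 = InvRound(s_4, k_2) = 0xDB7359
s_6 = InvRound(s_5, k_1) = 0x38413D
s_7 = InvRound(s_6, k_0) = 0x692645

0x692645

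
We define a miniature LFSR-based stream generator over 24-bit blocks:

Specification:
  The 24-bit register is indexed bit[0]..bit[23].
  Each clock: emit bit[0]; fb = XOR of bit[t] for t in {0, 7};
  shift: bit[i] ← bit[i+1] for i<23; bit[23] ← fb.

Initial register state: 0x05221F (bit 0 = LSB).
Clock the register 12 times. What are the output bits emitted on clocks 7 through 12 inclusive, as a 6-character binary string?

000100

reg_0 = 0x05221F
clock 1: out=1, reg = 0x82910F
clock 2: out=1, reg = 0xC14887
clock 3: out=1, reg = 0x60A443
clock 4: out=1, reg = 0xB05221
clock 5: out=1, reg = 0xD82910
clock 6: out=0, reg = 0x6C1488
clock 7: out=0, reg = 0xB60A44
clock 8: out=0, reg = 0x5B0522
clock 9: out=0, reg = 0x2D8291
clock 10: out=1, reg = 0x16C148
clock 11: out=0, reg = 0x0B60A4
clock 12: out=0, reg = 0x85B052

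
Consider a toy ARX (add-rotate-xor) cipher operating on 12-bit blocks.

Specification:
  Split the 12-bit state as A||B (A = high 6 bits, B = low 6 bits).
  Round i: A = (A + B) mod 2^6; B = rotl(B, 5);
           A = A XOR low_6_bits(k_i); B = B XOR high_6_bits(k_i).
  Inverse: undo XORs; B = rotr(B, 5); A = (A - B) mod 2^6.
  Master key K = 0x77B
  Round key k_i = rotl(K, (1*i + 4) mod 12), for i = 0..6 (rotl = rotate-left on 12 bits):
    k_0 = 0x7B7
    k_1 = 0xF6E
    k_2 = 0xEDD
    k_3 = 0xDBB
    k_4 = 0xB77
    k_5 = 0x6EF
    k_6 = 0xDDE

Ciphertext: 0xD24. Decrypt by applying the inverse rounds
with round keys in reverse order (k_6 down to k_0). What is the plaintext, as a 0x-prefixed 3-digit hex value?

0x3F2

s_0 = ciphertext = 0xD24
s_1 = InvRound(s_0, k_6) = 0x126
s_2 = InvRound(s_1, k_5) = 0xC3B
s_3 = InvRound(s_2, k_4) = 0x6EC
s_4 = InvRound(s_3, k_3) = 0xB34
s_5 = InvRound(s_4, k_2) = 0x4DE
s_6 = InvRound(s_5, k_1) = 0xD87
s_7 = InvRound(s_6, k_0) = 0x3F2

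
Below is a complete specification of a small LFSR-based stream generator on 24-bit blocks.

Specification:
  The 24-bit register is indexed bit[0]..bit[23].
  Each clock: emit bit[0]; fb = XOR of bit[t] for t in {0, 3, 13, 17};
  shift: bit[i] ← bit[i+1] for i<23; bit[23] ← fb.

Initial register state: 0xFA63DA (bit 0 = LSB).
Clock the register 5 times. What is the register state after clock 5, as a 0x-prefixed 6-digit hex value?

reg_0 = 0xFA63DA
clock 1: out=0, reg = 0xFD31ED
clock 2: out=1, reg = 0xFE98F6
clock 3: out=0, reg = 0xFF4C7B
clock 4: out=1, reg = 0xFFA63D
clock 5: out=1, reg = 0x7FD31E

0x7FD31E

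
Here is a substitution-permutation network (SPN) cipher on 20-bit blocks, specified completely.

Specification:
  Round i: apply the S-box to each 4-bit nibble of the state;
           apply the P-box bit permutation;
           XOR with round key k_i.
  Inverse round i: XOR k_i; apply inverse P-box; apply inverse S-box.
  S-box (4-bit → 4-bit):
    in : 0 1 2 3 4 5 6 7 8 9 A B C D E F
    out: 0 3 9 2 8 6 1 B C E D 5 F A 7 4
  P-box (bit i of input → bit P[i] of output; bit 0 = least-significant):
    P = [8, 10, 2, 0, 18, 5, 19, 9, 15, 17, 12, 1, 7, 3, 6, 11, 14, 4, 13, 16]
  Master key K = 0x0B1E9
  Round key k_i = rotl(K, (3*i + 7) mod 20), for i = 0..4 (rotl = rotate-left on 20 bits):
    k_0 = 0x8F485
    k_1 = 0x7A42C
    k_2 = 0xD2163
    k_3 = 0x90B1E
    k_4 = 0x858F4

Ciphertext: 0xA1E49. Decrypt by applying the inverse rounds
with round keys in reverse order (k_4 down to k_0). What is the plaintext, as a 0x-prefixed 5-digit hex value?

s_0 = ciphertext = 0xA1E49
s_1 = InvRound(s_0, k_4) = 0x113D9
s_2 = InvRound(s_1, k_3) = 0x0A8F8
s_3 = InvRound(s_2, k_2) = 0xD72B2
s_4 = InvRound(s_3, k_1) = 0x11C85
s_5 = InvRound(s_4, k_0) = 0xA46F0

0xA46F0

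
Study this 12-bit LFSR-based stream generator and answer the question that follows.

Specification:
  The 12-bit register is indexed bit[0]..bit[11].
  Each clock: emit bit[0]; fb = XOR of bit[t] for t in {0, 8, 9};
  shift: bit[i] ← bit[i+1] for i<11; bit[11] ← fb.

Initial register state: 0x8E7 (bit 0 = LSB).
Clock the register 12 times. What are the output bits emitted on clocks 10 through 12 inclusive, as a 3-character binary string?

001

reg_0 = 0x8E7
clock 1: out=1, reg = 0xC73
clock 2: out=1, reg = 0xE39
clock 3: out=1, reg = 0x71C
clock 4: out=0, reg = 0x38E
clock 5: out=0, reg = 0x1C7
clock 6: out=1, reg = 0x0E3
clock 7: out=1, reg = 0x871
clock 8: out=1, reg = 0xC38
clock 9: out=0, reg = 0x61C
clock 10: out=0, reg = 0xB0E
clock 11: out=0, reg = 0x587
clock 12: out=1, reg = 0x2C3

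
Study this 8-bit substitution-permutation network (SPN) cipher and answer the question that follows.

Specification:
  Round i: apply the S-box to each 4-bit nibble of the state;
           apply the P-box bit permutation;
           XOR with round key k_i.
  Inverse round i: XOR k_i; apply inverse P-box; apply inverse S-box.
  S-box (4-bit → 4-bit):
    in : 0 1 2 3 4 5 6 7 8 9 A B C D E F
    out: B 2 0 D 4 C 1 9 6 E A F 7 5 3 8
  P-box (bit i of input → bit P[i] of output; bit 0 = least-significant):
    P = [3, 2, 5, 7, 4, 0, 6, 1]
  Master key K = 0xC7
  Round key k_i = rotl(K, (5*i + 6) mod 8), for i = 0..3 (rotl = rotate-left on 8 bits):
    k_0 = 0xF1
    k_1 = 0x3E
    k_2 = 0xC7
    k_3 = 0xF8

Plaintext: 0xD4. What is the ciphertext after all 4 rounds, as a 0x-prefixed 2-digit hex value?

s_0 = plaintext = 0xD4
s_1 = Round(s_0, k_0) = 0x81
s_2 = Round(s_1, k_1) = 0x7B
s_3 = Round(s_2, k_2) = 0x79
s_4 = Round(s_3, k_3) = 0x4E

0x4E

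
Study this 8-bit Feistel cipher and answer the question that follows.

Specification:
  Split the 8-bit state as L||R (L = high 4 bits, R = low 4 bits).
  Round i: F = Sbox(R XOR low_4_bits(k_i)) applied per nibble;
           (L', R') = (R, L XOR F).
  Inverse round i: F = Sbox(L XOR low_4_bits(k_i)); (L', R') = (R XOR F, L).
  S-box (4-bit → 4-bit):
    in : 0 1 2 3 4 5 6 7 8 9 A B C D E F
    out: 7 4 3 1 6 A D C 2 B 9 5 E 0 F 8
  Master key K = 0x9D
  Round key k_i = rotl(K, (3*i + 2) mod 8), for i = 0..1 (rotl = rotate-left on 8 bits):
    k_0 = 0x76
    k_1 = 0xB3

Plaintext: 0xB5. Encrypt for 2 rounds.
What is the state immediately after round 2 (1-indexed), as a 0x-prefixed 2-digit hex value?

s_0 = plaintext = 0xB5
s_1 = Round(s_0, k_0) = 0x5A
s_2 = Round(s_1, k_1) = 0xAE

0xAE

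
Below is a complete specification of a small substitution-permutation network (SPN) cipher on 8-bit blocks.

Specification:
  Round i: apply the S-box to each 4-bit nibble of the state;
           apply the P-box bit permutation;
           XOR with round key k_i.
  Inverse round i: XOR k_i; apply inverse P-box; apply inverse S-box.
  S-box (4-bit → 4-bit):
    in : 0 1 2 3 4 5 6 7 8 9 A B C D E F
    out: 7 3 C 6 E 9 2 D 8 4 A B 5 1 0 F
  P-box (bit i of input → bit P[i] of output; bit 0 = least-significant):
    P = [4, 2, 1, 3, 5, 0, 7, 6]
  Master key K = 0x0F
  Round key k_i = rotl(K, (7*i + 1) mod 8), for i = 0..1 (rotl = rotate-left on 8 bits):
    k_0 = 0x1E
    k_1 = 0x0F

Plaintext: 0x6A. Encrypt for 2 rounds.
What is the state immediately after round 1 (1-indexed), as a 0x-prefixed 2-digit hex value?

0x13

s_0 = plaintext = 0x6A
s_1 = Round(s_0, k_0) = 0x13
s_2 = Round(s_1, k_1) = 0x28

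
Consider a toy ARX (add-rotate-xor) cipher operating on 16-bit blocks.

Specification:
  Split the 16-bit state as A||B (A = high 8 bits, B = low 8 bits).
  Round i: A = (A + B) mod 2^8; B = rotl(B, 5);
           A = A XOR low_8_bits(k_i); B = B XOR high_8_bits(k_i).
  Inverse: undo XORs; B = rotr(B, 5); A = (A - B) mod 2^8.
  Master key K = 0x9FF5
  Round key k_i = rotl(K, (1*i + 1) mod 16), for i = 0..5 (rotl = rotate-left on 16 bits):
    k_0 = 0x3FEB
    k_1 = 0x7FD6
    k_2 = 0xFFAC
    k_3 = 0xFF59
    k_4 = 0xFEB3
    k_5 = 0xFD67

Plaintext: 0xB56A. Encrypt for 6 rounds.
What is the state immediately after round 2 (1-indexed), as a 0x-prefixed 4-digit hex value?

s_0 = plaintext = 0xB56A
s_1 = Round(s_0, k_0) = 0xF472
s_2 = Round(s_1, k_1) = 0xB031
s_3 = Round(s_2, k_2) = 0x4DD9
s_4 = Round(s_3, k_3) = 0x7FC4
s_5 = Round(s_4, k_4) = 0xF066
s_6 = Round(s_5, k_5) = 0x3131

0xB031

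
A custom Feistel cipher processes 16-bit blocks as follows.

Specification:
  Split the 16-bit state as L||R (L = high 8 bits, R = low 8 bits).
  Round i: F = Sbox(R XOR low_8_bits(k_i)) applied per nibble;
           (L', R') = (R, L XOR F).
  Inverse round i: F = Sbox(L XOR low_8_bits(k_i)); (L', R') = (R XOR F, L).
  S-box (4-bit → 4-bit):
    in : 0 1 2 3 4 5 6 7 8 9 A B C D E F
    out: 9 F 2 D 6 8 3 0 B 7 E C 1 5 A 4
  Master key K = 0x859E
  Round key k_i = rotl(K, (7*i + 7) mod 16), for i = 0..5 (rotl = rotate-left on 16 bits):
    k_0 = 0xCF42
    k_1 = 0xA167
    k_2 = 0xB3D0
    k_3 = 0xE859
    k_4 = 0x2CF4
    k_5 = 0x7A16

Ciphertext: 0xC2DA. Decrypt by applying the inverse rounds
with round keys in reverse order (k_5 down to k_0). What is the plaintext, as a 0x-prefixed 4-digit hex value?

0x7746

s_0 = ciphertext = 0xC2DA
s_1 = InvRound(s_0, k_5) = 0x8CC2
s_2 = InvRound(s_1, k_4) = 0xC98C
s_3 = InvRound(s_2, k_3) = 0xF5C9
s_4 = InvRound(s_3, k_2) = 0xE1F5
s_5 = InvRound(s_4, k_1) = 0x46E1
s_6 = InvRound(s_5, k_0) = 0x7746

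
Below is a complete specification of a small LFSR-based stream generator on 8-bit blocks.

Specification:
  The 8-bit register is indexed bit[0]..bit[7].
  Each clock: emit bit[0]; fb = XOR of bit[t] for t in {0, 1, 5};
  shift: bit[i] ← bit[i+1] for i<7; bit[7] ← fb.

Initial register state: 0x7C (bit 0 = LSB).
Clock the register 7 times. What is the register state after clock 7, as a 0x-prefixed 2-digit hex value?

reg_0 = 0x7C
clock 1: out=0, reg = 0xBE
clock 2: out=0, reg = 0x5F
clock 3: out=1, reg = 0x2F
clock 4: out=1, reg = 0x97
clock 5: out=1, reg = 0x4B
clock 6: out=1, reg = 0x25
clock 7: out=1, reg = 0x12

0x12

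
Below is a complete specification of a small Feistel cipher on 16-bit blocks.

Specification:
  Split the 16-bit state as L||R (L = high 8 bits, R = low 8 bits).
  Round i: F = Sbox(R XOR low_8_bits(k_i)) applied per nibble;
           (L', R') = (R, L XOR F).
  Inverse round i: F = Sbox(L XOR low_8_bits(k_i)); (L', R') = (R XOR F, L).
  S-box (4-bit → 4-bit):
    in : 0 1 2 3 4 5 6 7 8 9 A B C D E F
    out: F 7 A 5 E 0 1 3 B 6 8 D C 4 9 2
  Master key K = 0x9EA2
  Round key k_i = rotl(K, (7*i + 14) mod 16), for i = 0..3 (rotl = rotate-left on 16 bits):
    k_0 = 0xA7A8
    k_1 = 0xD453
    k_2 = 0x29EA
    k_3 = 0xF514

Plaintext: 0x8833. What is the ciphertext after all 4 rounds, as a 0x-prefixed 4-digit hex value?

0x1E1A

s_0 = plaintext = 0x8833
s_1 = Round(s_0, k_0) = 0x33E5
s_2 = Round(s_1, k_1) = 0xE5E2
s_3 = Round(s_2, k_2) = 0xE21E
s_4 = Round(s_3, k_3) = 0x1E1A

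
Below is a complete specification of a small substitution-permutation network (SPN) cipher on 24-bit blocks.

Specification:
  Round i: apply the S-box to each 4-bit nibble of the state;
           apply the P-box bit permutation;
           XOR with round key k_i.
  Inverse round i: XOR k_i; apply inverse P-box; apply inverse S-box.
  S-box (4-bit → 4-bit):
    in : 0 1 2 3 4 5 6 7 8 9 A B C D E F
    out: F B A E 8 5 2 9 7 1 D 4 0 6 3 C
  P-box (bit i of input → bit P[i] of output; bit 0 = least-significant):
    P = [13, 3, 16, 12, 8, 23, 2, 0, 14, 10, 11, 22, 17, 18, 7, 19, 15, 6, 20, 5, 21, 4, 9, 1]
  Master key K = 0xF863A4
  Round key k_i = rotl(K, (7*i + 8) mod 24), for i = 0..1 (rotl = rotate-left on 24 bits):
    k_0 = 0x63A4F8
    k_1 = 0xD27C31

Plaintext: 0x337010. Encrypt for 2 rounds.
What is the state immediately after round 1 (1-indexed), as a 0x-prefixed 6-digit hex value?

0xB8DB83

s_0 = plaintext = 0x337010
s_1 = Round(s_0, k_0) = 0xB8DB83
s_2 = Round(s_1, k_1) = 0x47E7FD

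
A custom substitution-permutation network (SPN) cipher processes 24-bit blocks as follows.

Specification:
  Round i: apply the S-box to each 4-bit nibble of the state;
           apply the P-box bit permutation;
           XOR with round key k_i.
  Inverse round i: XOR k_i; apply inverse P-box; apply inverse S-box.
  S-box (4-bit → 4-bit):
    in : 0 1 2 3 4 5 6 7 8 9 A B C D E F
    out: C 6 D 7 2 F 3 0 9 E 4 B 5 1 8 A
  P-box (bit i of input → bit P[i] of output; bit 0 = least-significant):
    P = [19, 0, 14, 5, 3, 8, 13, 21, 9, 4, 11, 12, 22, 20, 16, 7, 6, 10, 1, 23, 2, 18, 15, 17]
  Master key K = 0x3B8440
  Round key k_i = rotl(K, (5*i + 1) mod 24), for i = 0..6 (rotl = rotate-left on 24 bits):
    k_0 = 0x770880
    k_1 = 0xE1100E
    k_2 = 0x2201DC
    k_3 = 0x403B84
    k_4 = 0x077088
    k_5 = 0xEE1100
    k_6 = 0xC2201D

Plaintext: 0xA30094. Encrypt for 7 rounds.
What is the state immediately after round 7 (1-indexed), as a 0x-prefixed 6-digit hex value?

s_0 = plaintext = 0xA30094
s_1 = Round(s_0, k_0) = 0x56B543
s_2 = Round(s_1, k_1) = 0xBFCFDB
s_3 = Round(s_2, k_2) = 0xED15E1
s_4 = Round(s_3, k_3) = 0x7361D5
s_5 = Round(s_4, k_4) = 0x5F3CF3
s_6 = Round(s_5, k_5) = 0x11DE05
s_7 = Round(s_6, k_6) = 0xAED43E

0xAED43E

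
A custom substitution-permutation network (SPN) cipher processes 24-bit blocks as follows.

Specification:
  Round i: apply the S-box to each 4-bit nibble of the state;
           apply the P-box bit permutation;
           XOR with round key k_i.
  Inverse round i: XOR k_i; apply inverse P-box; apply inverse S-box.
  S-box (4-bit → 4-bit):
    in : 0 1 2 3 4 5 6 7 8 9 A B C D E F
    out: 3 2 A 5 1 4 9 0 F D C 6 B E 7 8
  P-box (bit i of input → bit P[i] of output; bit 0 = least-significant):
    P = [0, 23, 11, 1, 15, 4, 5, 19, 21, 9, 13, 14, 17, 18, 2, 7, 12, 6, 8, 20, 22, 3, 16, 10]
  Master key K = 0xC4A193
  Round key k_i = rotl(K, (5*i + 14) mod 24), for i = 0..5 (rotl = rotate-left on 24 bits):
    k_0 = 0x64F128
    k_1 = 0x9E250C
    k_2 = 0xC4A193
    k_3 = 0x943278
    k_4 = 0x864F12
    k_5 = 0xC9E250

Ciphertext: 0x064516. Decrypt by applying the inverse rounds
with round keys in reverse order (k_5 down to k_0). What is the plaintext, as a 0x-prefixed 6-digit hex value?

0xA6C44A

s_0 = ciphertext = 0x064516
s_1 = InvRound(s_0, k_5) = 0x9BEB62
s_2 = InvRound(s_1, k_4) = 0xA21587
s_3 = InvRound(s_2, k_3) = 0x2D8EB6
s_4 = InvRound(s_3, k_2) = 0x955EAE
s_5 = InvRound(s_4, k_1) = 0x536DAA
s_6 = InvRound(s_5, k_0) = 0xA6C44A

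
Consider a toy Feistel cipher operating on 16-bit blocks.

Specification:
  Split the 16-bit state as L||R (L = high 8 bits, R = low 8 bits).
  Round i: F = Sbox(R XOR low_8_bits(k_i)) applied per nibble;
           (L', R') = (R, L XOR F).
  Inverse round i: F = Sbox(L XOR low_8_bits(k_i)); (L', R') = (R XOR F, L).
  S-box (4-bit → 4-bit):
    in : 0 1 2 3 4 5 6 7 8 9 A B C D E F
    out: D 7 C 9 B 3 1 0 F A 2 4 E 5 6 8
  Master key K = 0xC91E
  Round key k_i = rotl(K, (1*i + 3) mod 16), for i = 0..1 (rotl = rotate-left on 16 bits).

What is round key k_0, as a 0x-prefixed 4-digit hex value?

K = 0xC91E
k_0 = rotl(K, (1*0+3) mod 16) = rotl(K, 3) = 0x48F6

0x48F6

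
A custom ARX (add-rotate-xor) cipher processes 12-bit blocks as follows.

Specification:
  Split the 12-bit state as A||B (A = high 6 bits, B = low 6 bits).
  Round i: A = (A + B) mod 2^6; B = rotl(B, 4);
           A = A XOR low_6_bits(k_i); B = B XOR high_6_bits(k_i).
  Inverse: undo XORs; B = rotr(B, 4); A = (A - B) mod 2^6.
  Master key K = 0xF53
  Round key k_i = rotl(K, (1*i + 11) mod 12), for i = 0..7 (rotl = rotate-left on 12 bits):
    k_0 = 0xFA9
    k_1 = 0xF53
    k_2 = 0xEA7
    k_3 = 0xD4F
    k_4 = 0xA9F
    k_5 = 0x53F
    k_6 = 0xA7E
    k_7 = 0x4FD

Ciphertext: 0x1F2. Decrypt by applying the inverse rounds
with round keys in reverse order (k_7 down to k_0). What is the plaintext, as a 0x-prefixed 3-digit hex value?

s_0 = ciphertext = 0x1F2
s_1 = InvRound(s_0, k_7) = 0xD06
s_2 = InvRound(s_1, k_6) = 0x33E
s_3 = InvRound(s_2, k_5) = 0x26A
s_4 = InvRound(s_3, k_4) = 0x580
s_5 = InvRound(s_4, k_3) = 0x097
s_6 = InvRound(s_5, k_2) = 0xBF6
s_7 = InvRound(s_6, k_1) = 0x42C
s_8 = InvRound(s_7, k_0) = 0xC09

0xC09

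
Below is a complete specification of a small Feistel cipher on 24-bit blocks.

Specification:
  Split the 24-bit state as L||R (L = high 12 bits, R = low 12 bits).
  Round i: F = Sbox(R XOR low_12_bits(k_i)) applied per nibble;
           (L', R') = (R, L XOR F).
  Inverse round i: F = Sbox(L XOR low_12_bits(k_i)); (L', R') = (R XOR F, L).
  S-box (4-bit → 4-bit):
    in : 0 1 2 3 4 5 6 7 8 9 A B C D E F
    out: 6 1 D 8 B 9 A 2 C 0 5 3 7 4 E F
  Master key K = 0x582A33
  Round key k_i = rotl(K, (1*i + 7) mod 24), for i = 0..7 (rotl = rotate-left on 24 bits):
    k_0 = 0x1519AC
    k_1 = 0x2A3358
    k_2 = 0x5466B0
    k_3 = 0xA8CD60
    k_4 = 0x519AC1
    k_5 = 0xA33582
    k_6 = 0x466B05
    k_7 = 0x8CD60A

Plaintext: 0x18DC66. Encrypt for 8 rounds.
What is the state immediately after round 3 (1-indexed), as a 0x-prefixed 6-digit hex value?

0xF3083E

s_0 = plaintext = 0x18DC66
s_1 = Round(s_0, k_0) = 0xC668F8
s_2 = Round(s_1, k_1) = 0x8F8F30
s_3 = Round(s_2, k_2) = 0xF3083E
s_4 = Round(s_3, k_3) = 0x83E6AE
s_5 = Round(s_4, k_4) = 0x6AEF91
s_6 = Round(s_5, k_5) = 0xF913B6
s_7 = Round(s_6, k_6) = 0x3B63A9
s_8 = Round(s_7, k_7) = 0x3A9AEE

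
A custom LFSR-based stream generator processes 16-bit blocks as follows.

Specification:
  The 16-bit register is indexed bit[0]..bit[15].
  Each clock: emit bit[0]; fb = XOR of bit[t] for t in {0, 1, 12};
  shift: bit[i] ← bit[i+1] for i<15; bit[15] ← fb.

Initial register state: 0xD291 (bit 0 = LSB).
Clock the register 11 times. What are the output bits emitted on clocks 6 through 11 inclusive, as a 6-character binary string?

reg_0 = 0xD291
clock 1: out=1, reg = 0x6948
clock 2: out=0, reg = 0x34A4
clock 3: out=0, reg = 0x9A52
clock 4: out=0, reg = 0x4D29
clock 5: out=1, reg = 0xA694
clock 6: out=0, reg = 0x534A
clock 7: out=0, reg = 0x29A5
clock 8: out=1, reg = 0x94D2
clock 9: out=0, reg = 0x4A69
clock 10: out=1, reg = 0xA534
clock 11: out=0, reg = 0x529A

001010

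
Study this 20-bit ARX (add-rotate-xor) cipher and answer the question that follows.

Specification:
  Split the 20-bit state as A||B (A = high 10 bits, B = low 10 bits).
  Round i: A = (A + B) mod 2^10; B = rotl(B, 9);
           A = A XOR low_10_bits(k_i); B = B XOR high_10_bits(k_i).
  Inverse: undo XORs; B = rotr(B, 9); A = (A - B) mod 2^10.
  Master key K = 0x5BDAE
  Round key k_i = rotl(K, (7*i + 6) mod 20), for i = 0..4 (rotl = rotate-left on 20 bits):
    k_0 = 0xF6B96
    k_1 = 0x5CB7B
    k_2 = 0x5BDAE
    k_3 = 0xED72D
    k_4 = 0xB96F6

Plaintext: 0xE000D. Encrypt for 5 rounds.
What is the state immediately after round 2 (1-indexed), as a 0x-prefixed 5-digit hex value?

0xA319C

s_0 = plaintext = 0xE000D
s_1 = Round(s_0, k_0) = 0x06DDC
s_2 = Round(s_1, k_1) = 0xA319C
s_3 = Round(s_2, k_2) = 0x619A1
s_4 = Round(s_3, k_3) = 0x02965
s_5 = Round(s_4, k_4) = 0xE6457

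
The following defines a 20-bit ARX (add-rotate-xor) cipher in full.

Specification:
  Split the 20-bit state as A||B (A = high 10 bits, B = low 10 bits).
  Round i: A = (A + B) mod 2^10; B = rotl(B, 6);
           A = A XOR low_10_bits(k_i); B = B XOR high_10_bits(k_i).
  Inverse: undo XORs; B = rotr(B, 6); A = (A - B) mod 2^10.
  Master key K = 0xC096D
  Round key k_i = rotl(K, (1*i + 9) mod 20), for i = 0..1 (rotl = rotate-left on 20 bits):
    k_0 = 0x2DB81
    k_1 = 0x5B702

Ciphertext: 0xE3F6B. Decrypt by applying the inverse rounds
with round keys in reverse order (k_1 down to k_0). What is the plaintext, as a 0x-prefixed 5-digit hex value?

0x705E3

s_0 = ciphertext = 0xE3F6B
s_1 = InvRound(s_0, k_1) = 0x09468
s_2 = InvRound(s_1, k_0) = 0x705E3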